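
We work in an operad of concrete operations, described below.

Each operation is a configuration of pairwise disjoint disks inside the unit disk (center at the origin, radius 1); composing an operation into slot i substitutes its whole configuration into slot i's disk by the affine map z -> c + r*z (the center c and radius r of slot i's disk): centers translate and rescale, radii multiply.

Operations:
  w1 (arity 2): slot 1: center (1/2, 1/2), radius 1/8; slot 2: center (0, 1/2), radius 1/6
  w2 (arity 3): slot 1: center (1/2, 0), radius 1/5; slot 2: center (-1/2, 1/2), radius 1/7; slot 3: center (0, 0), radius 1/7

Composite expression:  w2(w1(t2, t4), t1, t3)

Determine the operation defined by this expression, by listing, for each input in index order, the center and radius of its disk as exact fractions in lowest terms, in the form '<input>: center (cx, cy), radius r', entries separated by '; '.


t1: center (-1/2, 1/2), radius 1/7; t2: center (3/5, 1/10), radius 1/40; t3: center (0, 0), radius 1/7; t4: center (1/2, 1/10), radius 1/30

Below w2, radii multiply path by path; the t-disk centers shift.
input t2: applying the 2 nested substitutions gives center (3/5, 1/10), radius 1/40
input t4: applying the 2 nested substitutions gives center (1/2, 1/10), radius 1/30
input t1: applying the 1 nested substitution gives center (-1/2, 1/2), radius 1/7
input t3: applying the 1 nested substitution gives center (0, 0), radius 1/7


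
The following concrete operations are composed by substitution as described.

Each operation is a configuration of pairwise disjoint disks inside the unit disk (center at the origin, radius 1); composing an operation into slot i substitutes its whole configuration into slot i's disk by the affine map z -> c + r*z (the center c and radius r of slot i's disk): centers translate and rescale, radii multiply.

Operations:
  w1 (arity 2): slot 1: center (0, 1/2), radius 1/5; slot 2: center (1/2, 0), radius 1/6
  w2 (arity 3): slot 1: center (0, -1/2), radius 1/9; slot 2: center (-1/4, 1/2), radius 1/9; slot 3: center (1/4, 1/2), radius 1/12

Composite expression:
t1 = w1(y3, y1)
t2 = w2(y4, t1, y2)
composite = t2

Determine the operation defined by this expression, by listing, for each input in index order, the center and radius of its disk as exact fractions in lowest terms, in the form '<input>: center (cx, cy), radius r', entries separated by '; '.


Nesting under w2 composes maps z -> c + r*z down each y-path.
y4 passes through 1 substitution, ending at center (0, -1/2), radius 1/9
y3 passes through 2 substitutions, ending at center (-1/4, 5/9), radius 1/45
y1 passes through 2 substitutions, ending at center (-7/36, 1/2), radius 1/54
y2 passes through 1 substitution, ending at center (1/4, 1/2), radius 1/12

y1: center (-7/36, 1/2), radius 1/54; y2: center (1/4, 1/2), radius 1/12; y3: center (-1/4, 5/9), radius 1/45; y4: center (0, -1/2), radius 1/9


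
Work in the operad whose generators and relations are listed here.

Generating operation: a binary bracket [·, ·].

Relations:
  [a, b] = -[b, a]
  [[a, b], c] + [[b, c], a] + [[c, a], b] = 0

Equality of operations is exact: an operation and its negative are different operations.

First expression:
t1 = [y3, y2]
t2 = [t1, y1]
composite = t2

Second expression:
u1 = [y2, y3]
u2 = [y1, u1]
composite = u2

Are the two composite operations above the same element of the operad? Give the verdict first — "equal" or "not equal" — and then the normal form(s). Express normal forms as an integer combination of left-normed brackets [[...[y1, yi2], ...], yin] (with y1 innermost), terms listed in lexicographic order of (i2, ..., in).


equal: each reduces to [[y1, y2], y3] - [[y1, y3], y2]

The first expression reduces to [[y1, y2], y3] - [[y1, y3], y2]
The second expression reduces to [[y1, y2], y3] - [[y1, y3], y2]
Same normal form: equal.


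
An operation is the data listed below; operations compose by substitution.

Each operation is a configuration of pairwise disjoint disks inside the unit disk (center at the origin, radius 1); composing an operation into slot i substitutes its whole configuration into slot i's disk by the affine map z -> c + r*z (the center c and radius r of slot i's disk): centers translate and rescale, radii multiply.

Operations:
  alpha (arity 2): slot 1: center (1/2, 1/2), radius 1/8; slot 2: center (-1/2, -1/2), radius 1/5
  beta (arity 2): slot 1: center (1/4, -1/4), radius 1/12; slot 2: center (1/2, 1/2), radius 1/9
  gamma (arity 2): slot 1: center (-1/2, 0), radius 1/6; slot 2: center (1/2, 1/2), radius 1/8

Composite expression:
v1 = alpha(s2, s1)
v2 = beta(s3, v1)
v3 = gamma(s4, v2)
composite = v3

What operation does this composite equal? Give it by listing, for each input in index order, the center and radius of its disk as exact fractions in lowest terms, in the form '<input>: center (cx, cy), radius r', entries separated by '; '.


s1: center (5/9, 5/9), radius 1/360; s2: center (41/72, 41/72), radius 1/576; s3: center (17/32, 15/32), radius 1/96; s4: center (-1/2, 0), radius 1/6

Nesting under gamma composes maps z -> c + r*z down each s-path.
s4: after 1 affine step, its disk has center (-1/2, 0), radius 1/6
s3: after 2 affine steps, its disk has center (17/32, 15/32), radius 1/96
s2: after 3 affine steps, its disk has center (41/72, 41/72), radius 1/576
s1: after 3 affine steps, its disk has center (5/9, 5/9), radius 1/360


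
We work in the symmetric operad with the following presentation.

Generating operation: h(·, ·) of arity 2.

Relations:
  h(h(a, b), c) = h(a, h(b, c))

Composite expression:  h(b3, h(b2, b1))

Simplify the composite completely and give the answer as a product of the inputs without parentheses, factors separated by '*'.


b3 * b2 * b1

Key point: h is associative — brackets drop, the b-order remains.
h(b2, b1) flattens to b2 * b1
h(b3, h(b2, b1)) flattens to b3 * b2 * b1


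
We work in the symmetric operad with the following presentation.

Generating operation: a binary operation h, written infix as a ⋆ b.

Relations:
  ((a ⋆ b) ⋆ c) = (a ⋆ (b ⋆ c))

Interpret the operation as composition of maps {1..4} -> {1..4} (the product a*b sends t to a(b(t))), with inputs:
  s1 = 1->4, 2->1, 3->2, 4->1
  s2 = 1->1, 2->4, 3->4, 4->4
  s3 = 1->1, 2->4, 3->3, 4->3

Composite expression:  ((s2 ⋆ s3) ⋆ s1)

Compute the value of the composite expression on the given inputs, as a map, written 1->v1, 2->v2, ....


(s2 ⋆ s3) = 1->1, 2->4, 3->4, 4->4
((s2 ⋆ s3) ⋆ s1) = 1->4, 2->1, 3->4, 4->1

1->4, 2->1, 3->4, 4->1


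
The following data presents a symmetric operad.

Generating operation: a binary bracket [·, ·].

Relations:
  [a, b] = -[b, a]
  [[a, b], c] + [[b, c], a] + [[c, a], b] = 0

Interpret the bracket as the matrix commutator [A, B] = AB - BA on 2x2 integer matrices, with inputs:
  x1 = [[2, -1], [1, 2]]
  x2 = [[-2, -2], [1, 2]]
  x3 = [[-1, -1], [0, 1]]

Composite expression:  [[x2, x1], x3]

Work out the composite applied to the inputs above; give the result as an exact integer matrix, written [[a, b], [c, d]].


[x2, x1] = [[-1, 4], [4, 1]]
[[x2, x1], x3] = [[4, 10], [-8, -4]]

[[4, 10], [-8, -4]]


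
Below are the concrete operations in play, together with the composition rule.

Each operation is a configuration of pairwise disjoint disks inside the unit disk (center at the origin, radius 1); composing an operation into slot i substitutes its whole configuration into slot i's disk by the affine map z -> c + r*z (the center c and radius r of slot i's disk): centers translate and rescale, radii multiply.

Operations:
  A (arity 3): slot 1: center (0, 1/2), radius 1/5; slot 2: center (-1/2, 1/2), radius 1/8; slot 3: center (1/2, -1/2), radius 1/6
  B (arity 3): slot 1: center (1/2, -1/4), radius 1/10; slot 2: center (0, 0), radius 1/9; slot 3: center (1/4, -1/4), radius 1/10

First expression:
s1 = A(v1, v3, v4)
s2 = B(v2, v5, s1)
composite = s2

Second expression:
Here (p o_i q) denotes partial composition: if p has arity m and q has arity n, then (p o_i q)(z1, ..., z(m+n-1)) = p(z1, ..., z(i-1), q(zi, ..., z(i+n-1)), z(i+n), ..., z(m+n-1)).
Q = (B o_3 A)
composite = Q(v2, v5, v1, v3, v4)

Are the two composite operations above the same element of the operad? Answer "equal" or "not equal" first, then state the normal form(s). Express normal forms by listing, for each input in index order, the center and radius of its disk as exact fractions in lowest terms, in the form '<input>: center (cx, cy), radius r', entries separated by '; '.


equal; the common form is v1: center (1/4, -1/5), radius 1/50; v2: center (1/2, -1/4), radius 1/10; v3: center (1/5, -1/5), radius 1/80; v4: center (3/10, -3/10), radius 1/60; v5: center (0, 0), radius 1/9


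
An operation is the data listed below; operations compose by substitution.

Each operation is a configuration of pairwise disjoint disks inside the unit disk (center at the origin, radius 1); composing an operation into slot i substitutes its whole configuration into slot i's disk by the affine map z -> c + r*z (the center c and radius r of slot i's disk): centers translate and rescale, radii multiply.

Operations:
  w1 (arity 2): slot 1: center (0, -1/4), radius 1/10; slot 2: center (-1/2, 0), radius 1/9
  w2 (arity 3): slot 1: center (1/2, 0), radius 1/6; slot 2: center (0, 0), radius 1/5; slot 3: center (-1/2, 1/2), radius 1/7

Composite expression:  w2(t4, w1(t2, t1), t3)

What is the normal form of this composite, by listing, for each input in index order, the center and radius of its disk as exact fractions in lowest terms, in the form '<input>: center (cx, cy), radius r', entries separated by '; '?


t1: center (-1/10, 0), radius 1/45; t2: center (0, -1/20), radius 1/50; t3: center (-1/2, 1/2), radius 1/7; t4: center (1/2, 0), radius 1/6


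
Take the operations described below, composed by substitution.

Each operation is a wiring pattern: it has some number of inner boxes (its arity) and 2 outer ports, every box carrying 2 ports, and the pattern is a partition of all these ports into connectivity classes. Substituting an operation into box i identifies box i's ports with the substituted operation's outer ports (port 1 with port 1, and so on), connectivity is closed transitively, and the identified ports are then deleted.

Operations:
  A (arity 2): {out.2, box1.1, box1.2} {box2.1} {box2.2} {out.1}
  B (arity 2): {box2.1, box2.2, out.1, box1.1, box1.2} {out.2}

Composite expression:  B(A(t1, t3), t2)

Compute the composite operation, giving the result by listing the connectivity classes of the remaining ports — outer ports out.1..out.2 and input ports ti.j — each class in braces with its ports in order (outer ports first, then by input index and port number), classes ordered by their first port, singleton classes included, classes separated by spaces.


Treat the ports identified at B as solder joints: merge, then drop.
stage A: inputs (t1, t3), connectivity {out.1} {out.2, t1.1, t1.2} {t3.1} {t3.2}, out.j its boundary
stage B: inputs (t1, t3, t2), connectivity {out.1, t1.1, t1.2, t2.1, t2.2} {out.2} {t3.1} {t3.2}, out.j its boundary

{out.1, t1.1, t1.2, t2.1, t2.2} {out.2} {t3.1} {t3.2}


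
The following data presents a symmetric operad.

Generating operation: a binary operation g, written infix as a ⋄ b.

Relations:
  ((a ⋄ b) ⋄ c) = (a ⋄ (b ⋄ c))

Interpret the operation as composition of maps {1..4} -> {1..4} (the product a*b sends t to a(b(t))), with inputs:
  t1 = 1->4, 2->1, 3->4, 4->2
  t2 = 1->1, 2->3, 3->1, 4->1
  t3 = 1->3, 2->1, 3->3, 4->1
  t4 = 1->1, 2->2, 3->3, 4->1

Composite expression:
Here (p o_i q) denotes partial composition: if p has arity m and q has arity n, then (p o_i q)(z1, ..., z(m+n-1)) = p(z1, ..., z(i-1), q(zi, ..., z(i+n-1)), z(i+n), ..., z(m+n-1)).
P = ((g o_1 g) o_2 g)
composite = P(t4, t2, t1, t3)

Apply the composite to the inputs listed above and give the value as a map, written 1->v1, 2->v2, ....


1->1, 2->1, 3->1, 4->1

(t2 ⋄ t1) = 1->1, 2->1, 3->1, 4->3
(t4 ⋄ (t2 ⋄ t1)) = 1->1, 2->1, 3->1, 4->3
((t4 ⋄ (t2 ⋄ t1)) ⋄ t3) = 1->1, 2->1, 3->1, 4->1


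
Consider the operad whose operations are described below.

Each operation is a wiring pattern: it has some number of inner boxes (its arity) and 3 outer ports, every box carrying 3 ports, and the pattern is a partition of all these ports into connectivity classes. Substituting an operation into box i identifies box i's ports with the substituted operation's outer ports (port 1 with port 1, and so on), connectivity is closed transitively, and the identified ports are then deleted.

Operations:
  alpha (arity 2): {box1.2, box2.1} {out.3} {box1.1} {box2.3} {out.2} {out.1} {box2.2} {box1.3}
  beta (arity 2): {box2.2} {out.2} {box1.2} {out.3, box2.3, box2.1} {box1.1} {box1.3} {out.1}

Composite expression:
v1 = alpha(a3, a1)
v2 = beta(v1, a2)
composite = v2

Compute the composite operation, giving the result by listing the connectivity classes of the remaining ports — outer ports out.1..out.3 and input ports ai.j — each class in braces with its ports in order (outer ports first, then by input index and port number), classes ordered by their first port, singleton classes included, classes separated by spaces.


After gluing at beta, chains via deleted ports link the a-ports.
after alpha, the pattern on (a3, a1) reads {out.1} {out.2} {out.3} {a1.1, a3.2} {a1.2} {a1.3} {a3.1} {a3.3} (out.j = its outer ports)
after beta, the pattern on (a3, a1, a2) reads {out.1} {out.2} {out.3, a2.1, a2.3} {a1.1, a3.2} {a1.2} {a1.3} {a2.2} {a3.1} {a3.3} (out.j = its outer ports)

{out.1} {out.2} {out.3, a2.1, a2.3} {a1.1, a3.2} {a1.2} {a1.3} {a2.2} {a3.1} {a3.3}


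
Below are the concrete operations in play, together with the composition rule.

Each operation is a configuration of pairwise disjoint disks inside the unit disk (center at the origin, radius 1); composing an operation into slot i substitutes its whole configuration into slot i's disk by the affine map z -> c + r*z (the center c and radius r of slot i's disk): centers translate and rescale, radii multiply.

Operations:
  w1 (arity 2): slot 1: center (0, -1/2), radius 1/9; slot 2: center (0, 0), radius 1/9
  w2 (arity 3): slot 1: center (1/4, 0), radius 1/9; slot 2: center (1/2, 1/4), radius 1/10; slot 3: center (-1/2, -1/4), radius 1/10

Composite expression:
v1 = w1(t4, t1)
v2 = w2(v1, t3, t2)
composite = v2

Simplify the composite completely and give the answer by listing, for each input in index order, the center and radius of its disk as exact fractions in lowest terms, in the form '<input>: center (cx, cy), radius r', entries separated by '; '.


Nesting under w2 composes maps z -> c + r*z down each t-path.
input t4: composing its 2 substitution steps yields center (1/4, -1/18), radius 1/81
input t1: composing its 2 substitution steps yields center (1/4, 0), radius 1/81
input t3: composing its 1 substitution step yields center (1/2, 1/4), radius 1/10
input t2: composing its 1 substitution step yields center (-1/2, -1/4), radius 1/10

t1: center (1/4, 0), radius 1/81; t2: center (-1/2, -1/4), radius 1/10; t3: center (1/2, 1/4), radius 1/10; t4: center (1/4, -1/18), radius 1/81


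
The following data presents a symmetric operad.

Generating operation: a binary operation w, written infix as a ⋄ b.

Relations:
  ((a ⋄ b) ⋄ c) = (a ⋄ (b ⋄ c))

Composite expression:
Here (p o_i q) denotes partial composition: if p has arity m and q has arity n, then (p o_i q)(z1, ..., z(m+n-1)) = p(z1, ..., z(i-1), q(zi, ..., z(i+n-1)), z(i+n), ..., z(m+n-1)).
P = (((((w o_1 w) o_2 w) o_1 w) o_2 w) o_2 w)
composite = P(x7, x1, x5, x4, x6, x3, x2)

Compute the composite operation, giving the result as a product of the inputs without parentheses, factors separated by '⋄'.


x7 ⋄ x1 ⋄ x5 ⋄ x4 ⋄ x6 ⋄ x3 ⋄ x2

The w-tree's shape is irrelevant; the x-reading-order decides.
(x1 ⋄ x5) flattens to x1 ⋄ x5
((x1 ⋄ x5) ⋄ x4) flattens to x1 ⋄ x5 ⋄ x4
(x7 ⋄ ((x1 ⋄ x5) ⋄ x4)) flattens to x7 ⋄ x1 ⋄ x5 ⋄ x4
(x6 ⋄ x3) flattens to x6 ⋄ x3
((x7 ⋄ ((x1 ⋄ x5) ⋄ x4)) ⋄ (x6 ⋄ x3)) flattens to x7 ⋄ x1 ⋄ x5 ⋄ x4 ⋄ x6 ⋄ x3
(((x7 ⋄ ((x1 ⋄ x5) ⋄ x4)) ⋄ (x6 ⋄ x3)) ⋄ x2) flattens to x7 ⋄ x1 ⋄ x5 ⋄ x4 ⋄ x6 ⋄ x3 ⋄ x2


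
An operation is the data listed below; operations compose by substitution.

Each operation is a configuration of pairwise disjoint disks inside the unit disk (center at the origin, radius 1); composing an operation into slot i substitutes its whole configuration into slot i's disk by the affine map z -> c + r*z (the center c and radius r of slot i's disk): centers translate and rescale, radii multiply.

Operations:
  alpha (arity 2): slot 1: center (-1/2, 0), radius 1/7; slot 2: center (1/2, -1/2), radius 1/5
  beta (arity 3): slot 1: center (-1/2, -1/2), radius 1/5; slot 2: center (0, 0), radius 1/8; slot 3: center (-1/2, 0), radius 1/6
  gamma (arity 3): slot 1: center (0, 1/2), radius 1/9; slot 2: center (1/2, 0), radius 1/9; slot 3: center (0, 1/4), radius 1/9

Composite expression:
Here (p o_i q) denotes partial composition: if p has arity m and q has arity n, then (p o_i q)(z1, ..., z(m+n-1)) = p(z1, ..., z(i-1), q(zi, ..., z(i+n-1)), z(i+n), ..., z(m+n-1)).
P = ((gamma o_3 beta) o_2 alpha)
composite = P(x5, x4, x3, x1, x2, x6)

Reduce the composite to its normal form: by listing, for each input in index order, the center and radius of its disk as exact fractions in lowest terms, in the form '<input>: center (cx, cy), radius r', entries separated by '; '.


x1: center (-1/18, 7/36), radius 1/45; x2: center (0, 1/4), radius 1/72; x3: center (5/9, -1/18), radius 1/45; x4: center (4/9, 0), radius 1/63; x5: center (0, 1/2), radius 1/9; x6: center (-1/18, 1/4), radius 1/54

Below gamma, radii multiply path by path; the x-disk centers shift.
input x5: composing its 1 substitution step yields center (0, 1/2), radius 1/9
input x4: composing its 2 substitution steps yields center (4/9, 0), radius 1/63
input x3: composing its 2 substitution steps yields center (5/9, -1/18), radius 1/45
input x1: composing its 2 substitution steps yields center (-1/18, 7/36), radius 1/45
input x2: composing its 2 substitution steps yields center (0, 1/4), radius 1/72
input x6: composing its 2 substitution steps yields center (-1/18, 1/4), radius 1/54


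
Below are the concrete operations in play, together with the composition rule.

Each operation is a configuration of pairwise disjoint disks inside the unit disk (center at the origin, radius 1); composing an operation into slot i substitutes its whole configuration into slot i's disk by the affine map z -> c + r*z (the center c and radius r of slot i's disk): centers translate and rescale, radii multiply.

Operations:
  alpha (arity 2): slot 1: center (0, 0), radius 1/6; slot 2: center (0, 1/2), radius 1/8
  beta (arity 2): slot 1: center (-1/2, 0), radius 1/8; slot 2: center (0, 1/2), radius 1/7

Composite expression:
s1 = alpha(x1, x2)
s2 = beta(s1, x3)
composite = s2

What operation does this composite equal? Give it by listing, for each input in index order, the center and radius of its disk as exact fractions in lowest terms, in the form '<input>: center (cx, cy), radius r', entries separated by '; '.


x1: center (-1/2, 0), radius 1/48; x2: center (-1/2, 1/16), radius 1/64; x3: center (0, 1/2), radius 1/7

Affine substitution under beta: radii multiply and x-centers shift.
x1: after 2 affine steps, its disk has center (-1/2, 0), radius 1/48
x2: after 2 affine steps, its disk has center (-1/2, 1/16), radius 1/64
x3: after 1 affine step, its disk has center (0, 1/2), radius 1/7


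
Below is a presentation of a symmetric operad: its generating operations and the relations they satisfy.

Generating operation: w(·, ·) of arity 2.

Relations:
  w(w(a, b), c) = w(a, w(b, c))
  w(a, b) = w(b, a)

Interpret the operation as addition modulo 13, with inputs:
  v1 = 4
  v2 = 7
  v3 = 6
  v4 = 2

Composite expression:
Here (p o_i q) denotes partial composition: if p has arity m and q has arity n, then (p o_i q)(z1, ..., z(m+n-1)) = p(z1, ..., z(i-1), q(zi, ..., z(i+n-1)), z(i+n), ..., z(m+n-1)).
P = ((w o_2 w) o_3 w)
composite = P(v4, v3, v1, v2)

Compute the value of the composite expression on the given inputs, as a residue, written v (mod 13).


6 (mod 13)

w(v1, v2) = 11
w(v3, w(v1, v2)) = 4
w(v4, w(v3, w(v1, v2))) = 6


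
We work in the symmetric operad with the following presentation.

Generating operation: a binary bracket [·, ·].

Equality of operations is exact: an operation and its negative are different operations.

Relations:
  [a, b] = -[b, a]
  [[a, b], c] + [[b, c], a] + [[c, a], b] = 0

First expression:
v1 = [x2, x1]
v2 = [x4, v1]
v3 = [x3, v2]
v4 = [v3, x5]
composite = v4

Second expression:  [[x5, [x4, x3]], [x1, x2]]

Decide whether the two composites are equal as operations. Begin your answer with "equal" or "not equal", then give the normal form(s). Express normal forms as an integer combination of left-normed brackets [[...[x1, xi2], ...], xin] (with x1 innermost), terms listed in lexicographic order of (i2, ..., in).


not equal — first -[[[[x1, x2], x4], x3], x5], second -[[[[x1, x2], x3], x4], x5] + [[[[x1, x2], x4], x3], x5] + [[[[x1, x2], x5], x3], x4] - [[[[x1, x2], x5], x4], x3]

In normal form, the first expression is -[[[[x1, x2], x4], x3], x5]
In normal form, the second expression is -[[[[x1, x2], x3], x4], x5] + [[[[x1, x2], x4], x3], x5] + [[[[x1, x2], x5], x3], x4] - [[[[x1, x2], x5], x4], x3]
Distinct normal forms: not equal.


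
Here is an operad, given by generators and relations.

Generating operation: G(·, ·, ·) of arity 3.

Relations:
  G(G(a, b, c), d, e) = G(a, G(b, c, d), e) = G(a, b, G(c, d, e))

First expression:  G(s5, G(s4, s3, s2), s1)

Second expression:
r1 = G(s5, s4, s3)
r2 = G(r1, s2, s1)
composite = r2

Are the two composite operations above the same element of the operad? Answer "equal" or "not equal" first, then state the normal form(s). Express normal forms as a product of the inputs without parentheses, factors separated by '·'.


The first expression, normalized: s5 · s4 · s3 · s2 · s1
The second expression, normalized: s5 · s4 · s3 · s2 · s1
Same normal form: equal.

equal; the common form is s5 · s4 · s3 · s2 · s1


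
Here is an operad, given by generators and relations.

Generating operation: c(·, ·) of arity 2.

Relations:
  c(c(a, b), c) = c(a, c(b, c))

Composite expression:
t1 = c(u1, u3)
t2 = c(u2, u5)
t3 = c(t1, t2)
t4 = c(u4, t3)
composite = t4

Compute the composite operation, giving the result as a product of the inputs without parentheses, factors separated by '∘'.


u4 ∘ u1 ∘ u3 ∘ u2 ∘ u5

Every regrouping of c is equal, so read the u-inputs in written order.
c(u1, u3) linearizes to u1 ∘ u3
c(u2, u5) linearizes to u2 ∘ u5
c(c(u1, u3), c(u2, u5)) linearizes to u1 ∘ u3 ∘ u2 ∘ u5
c(u4, c(c(u1, u3), c(u2, u5))) linearizes to u4 ∘ u1 ∘ u3 ∘ u2 ∘ u5


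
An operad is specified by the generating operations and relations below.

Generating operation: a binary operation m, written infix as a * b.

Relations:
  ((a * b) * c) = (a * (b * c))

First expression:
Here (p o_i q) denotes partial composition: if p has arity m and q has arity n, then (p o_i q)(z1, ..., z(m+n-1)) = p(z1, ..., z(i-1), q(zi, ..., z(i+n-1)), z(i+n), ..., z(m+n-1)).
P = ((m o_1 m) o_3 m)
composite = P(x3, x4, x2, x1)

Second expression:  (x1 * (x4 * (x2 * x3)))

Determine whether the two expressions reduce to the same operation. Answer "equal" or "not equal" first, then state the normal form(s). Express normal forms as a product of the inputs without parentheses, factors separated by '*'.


not equal — first x3 * x4 * x2 * x1, second x1 * x4 * x2 * x3

Normal form of the first expression: x3 * x4 * x2 * x1
Normal form of the second expression: x1 * x4 * x2 * x3
Different reductions; not equal.


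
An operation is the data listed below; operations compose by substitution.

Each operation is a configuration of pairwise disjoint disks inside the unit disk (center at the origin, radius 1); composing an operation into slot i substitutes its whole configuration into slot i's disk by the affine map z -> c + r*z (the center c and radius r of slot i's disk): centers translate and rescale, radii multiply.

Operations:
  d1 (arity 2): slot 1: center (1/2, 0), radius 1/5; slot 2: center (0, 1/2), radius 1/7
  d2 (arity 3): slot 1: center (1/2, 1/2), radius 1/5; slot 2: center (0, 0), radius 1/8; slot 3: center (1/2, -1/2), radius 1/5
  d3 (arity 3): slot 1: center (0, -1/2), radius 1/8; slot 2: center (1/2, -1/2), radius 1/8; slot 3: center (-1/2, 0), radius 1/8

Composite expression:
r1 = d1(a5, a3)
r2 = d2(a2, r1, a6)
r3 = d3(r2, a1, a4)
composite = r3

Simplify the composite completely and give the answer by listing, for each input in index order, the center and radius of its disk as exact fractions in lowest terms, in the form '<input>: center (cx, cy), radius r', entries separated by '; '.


a1: center (1/2, -1/2), radius 1/8; a2: center (1/16, -7/16), radius 1/40; a3: center (0, -63/128), radius 1/448; a4: center (-1/2, 0), radius 1/8; a5: center (1/128, -1/2), radius 1/320; a6: center (1/16, -9/16), radius 1/40


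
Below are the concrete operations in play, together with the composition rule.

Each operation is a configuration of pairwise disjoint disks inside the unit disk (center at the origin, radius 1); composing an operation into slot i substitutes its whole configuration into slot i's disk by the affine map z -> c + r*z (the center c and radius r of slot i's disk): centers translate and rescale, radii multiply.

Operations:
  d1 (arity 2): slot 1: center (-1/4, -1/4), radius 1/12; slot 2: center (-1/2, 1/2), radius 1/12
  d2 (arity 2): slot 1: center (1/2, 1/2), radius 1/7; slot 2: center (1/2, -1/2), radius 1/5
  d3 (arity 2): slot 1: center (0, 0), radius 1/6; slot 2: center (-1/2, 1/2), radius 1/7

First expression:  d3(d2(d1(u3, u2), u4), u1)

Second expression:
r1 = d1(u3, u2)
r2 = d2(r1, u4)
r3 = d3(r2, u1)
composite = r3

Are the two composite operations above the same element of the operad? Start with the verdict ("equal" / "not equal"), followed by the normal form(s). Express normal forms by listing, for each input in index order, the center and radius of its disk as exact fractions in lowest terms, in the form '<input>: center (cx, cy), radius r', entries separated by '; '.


equal; the common form is u1: center (-1/2, 1/2), radius 1/7; u2: center (1/14, 2/21), radius 1/504; u3: center (13/168, 13/168), radius 1/504; u4: center (1/12, -1/12), radius 1/30

Normal form of the first expression: u1: center (-1/2, 1/2), radius 1/7; u2: center (1/14, 2/21), radius 1/504; u3: center (13/168, 13/168), radius 1/504; u4: center (1/12, -1/12), radius 1/30
Normal form of the second expression: u1: center (-1/2, 1/2), radius 1/7; u2: center (1/14, 2/21), radius 1/504; u3: center (13/168, 13/168), radius 1/504; u4: center (1/12, -1/12), radius 1/30
The forms coincide; equal.


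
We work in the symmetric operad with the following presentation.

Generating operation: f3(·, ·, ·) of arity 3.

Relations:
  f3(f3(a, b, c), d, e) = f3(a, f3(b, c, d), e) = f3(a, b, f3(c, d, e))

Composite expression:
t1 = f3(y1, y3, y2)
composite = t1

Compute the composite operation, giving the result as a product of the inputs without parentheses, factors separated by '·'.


y1 · y3 · y2

Under associativity of f3, the answer is the y's in reading order.
f3(y1, y3, y2) unparenthesizes to y1 · y3 · y2


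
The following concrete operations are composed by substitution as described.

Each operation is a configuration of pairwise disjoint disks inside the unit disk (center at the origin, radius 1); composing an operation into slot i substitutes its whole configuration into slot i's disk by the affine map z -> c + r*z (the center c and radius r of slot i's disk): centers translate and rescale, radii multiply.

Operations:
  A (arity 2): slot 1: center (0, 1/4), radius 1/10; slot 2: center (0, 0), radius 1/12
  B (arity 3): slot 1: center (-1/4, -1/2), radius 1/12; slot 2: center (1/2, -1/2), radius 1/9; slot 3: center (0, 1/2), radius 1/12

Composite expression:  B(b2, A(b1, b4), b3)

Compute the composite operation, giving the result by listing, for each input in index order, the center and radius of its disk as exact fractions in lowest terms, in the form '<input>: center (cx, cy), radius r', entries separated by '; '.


b1: center (1/2, -17/36), radius 1/90; b2: center (-1/4, -1/2), radius 1/12; b3: center (0, 1/2), radius 1/12; b4: center (1/2, -1/2), radius 1/108

Nesting under B composes maps z -> c + r*z down each b-path.
b2 passes through 1 substitution, ending at center (-1/4, -1/2), radius 1/12
b1 passes through 2 substitutions, ending at center (1/2, -17/36), radius 1/90
b4 passes through 2 substitutions, ending at center (1/2, -1/2), radius 1/108
b3 passes through 1 substitution, ending at center (0, 1/2), radius 1/12


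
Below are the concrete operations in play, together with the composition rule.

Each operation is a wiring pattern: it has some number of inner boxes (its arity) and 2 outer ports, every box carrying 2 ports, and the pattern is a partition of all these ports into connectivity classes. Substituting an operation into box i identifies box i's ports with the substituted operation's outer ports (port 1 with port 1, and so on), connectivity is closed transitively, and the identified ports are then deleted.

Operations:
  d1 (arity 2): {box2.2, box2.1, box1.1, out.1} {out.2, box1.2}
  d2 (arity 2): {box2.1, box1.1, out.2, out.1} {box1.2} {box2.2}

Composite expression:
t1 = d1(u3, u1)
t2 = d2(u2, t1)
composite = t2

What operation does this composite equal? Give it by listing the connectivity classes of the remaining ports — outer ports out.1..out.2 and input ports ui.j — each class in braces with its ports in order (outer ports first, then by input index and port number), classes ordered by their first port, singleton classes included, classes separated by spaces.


{out.1, out.2, u1.1, u1.2, u2.1, u3.1} {u2.2} {u3.2}


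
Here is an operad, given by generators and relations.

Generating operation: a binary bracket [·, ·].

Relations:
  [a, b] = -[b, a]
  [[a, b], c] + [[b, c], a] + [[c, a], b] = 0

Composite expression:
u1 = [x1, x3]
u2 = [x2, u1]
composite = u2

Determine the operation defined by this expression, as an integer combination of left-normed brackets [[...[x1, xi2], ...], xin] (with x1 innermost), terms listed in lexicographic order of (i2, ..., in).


In the tensor algebra, words opening x1 carry the x1-anchored form.
Composite bracket: [x2, [x1, x3]]
Each bracket splits as ab - ba, giving 4 signed words (2^2 = 4).
Collect the words opening with x1:
  x1x3x2 appears with sign -1, giving the term -[[x1, x3], x2]

-[[x1, x3], x2]


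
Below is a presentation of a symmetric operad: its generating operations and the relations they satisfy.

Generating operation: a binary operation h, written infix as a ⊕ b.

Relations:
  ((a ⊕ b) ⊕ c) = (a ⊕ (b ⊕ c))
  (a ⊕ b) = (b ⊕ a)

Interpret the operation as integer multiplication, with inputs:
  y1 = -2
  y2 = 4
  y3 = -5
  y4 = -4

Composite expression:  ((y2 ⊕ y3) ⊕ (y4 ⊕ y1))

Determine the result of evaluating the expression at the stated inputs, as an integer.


(y2 ⊕ y3) = -20
(y4 ⊕ y1) = 8
((y2 ⊕ y3) ⊕ (y4 ⊕ y1)) = -160

-160


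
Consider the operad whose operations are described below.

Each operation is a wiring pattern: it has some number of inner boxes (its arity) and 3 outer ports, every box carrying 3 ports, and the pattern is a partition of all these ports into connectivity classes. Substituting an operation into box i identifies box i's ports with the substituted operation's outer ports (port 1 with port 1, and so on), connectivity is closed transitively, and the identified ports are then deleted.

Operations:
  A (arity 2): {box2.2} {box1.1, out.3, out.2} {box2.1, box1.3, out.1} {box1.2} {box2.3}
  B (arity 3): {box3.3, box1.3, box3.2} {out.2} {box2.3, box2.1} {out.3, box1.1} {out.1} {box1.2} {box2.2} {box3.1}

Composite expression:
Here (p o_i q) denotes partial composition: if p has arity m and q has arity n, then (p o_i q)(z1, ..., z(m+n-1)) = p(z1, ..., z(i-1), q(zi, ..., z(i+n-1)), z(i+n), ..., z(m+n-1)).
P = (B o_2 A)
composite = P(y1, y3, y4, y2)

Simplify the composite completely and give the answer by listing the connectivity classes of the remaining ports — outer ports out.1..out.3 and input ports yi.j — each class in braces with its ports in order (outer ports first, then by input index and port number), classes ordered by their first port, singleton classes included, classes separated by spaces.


{out.1} {out.2} {out.3, y1.1} {y1.2} {y1.3, y2.2, y2.3} {y2.1} {y3.1, y3.3, y4.1} {y3.2} {y4.2} {y4.3}

After gluing at B, chains via deleted ports link the y-ports.
through A, on inputs (y3, y4): {out.1, y3.3, y4.1} {out.2, out.3, y3.1} {y3.2} {y4.2} {y4.3} (out.j = stage outer ports)
through B, on inputs (y1, y3, y4, y2): {out.1} {out.2} {out.3, y1.1} {y1.2} {y1.3, y2.2, y2.3} {y2.1} {y3.1, y3.3, y4.1} {y3.2} {y4.2} {y4.3} (out.j = stage outer ports)


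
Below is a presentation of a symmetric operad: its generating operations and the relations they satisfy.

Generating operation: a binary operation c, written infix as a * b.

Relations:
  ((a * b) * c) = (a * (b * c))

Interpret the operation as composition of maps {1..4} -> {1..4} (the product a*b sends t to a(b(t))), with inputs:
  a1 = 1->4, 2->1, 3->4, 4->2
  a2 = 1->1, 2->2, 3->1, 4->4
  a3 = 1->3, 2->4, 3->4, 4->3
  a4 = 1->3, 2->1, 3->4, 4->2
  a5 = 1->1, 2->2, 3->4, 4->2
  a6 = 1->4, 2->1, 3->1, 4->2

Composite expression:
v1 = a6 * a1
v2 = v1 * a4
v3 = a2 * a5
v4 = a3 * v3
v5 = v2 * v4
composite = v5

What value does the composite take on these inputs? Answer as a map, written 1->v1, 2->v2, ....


1->1, 2->4, 3->1, 4->4

(a6 * a1) = 1->2, 2->4, 3->2, 4->1
((a6 * a1) * a4) = 1->2, 2->2, 3->1, 4->4
(a2 * a5) = 1->1, 2->2, 3->4, 4->2
(a3 * (a2 * a5)) = 1->3, 2->4, 3->3, 4->4
(((a6 * a1) * a4) * (a3 * (a2 * a5))) = 1->1, 2->4, 3->1, 4->4


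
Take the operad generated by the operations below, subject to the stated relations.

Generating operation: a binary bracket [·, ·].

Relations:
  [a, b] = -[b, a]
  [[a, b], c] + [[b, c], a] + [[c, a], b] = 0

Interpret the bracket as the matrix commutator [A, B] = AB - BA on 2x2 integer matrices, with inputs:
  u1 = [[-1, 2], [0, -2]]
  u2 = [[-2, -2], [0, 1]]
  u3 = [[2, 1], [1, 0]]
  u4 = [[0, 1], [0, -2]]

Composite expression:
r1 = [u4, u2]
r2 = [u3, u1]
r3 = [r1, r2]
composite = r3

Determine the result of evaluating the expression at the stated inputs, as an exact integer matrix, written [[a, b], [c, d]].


[[-1, -4], [0, 1]]

[u4, u2] = [[0, -1], [0, 0]]
[u3, u1] = [[-2, 3], [1, 2]]
[[u4, u2], [u3, u1]] = [[-1, -4], [0, 1]]


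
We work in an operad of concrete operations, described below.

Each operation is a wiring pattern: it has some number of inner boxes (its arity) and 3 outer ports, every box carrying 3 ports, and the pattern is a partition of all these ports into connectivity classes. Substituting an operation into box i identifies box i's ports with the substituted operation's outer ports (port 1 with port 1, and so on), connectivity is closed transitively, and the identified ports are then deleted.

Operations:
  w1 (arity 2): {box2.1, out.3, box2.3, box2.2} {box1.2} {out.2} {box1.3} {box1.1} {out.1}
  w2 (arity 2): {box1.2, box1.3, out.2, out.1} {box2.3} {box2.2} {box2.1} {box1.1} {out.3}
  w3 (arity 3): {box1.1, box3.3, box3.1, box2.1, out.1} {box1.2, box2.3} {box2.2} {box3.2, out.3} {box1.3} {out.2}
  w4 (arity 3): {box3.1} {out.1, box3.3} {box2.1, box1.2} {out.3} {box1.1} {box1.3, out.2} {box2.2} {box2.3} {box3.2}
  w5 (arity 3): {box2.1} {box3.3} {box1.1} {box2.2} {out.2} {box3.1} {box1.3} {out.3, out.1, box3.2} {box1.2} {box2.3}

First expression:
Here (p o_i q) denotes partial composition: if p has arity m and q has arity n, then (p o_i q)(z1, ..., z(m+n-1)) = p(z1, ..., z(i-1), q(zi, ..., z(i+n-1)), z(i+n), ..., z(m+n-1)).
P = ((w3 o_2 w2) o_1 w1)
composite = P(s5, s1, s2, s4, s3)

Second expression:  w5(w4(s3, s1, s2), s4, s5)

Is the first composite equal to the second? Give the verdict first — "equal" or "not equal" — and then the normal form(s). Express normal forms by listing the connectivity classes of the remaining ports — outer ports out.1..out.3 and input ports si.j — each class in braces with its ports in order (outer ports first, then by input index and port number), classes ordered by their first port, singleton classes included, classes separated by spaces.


not equal; first: {out.1, s2.2, s2.3, s3.1, s3.3} {out.2} {out.3, s3.2} {s1.1, s1.2, s1.3} {s2.1} {s4.1} {s4.2} {s4.3} {s5.1} {s5.2} {s5.3}; second: {out.1, out.3, s5.2} {out.2} {s1.1, s3.2} {s1.2} {s1.3} {s2.1} {s2.2} {s2.3} {s3.1} {s3.3} {s4.1} {s4.2} {s4.3} {s5.1} {s5.3}


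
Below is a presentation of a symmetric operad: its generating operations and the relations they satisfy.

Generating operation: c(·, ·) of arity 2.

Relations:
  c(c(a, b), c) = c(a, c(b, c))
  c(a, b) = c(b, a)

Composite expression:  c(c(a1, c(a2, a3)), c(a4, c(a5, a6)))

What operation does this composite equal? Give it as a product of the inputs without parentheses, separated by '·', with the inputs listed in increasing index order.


a1 · a2 · a3 · a4 · a5 · a6

Any arrangement under c is one operation, so sort the a-inputs.
c(a2, a3) collapses to a2 · a3
c(a1, c(a2, a3)) collapses to a1 · a2 · a3
c(a5, a6) collapses to a5 · a6
c(a4, c(a5, a6)) collapses to a4 · a5 · a6
c(c(a1, c(a2, a3)), c(a4, c(a5, a6))) collapses to a1 · a2 · a3 · a4 · a5 · a6
commutativity sorts the factors: a1 · a2 · a3 · a4 · a5 · a6


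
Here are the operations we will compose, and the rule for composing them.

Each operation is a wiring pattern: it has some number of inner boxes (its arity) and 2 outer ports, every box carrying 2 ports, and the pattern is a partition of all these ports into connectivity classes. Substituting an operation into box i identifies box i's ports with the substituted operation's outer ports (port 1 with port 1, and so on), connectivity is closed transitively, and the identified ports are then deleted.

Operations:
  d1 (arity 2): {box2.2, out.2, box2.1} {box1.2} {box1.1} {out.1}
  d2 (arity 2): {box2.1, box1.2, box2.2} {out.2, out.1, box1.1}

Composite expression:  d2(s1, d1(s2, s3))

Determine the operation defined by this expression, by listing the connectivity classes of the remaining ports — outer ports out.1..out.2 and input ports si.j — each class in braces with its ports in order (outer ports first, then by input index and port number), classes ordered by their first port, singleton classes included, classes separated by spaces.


Reachability decides: close wires over d2-identified ports.
stage d1: inputs (s2, s3), connectivity {out.1} {out.2, s3.1, s3.2} {s2.1} {s2.2}, out.j its boundary
stage d2: inputs (s1, s2, s3), connectivity {out.1, out.2, s1.1} {s1.2, s3.1, s3.2} {s2.1} {s2.2}, out.j its boundary

{out.1, out.2, s1.1} {s1.2, s3.1, s3.2} {s2.1} {s2.2}


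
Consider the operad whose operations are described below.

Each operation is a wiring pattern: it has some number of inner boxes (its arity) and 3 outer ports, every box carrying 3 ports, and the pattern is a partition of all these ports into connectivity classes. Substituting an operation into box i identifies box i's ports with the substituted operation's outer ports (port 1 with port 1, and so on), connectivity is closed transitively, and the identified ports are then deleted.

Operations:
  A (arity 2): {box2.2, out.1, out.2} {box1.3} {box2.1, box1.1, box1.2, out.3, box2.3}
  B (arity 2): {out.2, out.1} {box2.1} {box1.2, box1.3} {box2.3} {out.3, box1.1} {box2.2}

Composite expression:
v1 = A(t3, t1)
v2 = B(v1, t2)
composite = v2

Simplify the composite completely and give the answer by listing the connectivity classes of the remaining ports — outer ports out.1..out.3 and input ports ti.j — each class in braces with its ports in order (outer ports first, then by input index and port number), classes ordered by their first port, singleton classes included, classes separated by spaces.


{out.1, out.2} {out.3, t1.1, t1.2, t1.3, t3.1, t3.2} {t2.1} {t2.2} {t2.3} {t3.3}

Two ports join when wires chain via B-identified ports.
A over (t3, t1) gives {out.1, out.2, t1.2} {out.3, t1.1, t1.3, t3.1, t3.2} {t3.3}, out.j being that stage's outer ports
B over (t3, t1, t2) gives {out.1, out.2} {out.3, t1.1, t1.2, t1.3, t3.1, t3.2} {t2.1} {t2.2} {t2.3} {t3.3}, out.j being that stage's outer ports
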